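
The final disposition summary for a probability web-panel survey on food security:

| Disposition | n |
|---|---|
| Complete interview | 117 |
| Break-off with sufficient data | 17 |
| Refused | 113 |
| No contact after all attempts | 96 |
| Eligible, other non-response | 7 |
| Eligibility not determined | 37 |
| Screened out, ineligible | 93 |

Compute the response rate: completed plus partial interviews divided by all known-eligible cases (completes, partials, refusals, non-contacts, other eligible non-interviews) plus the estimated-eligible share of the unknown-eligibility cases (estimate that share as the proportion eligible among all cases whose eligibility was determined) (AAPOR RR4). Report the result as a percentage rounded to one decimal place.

Num → 117 + 17 = 134
Eligible (known) → 117 + 17 + 113 + 96 + 7 = 350
e = 350 / (350 + 93) = 350 / 443 = 0.7901
e × U → 0.7901 × 37 = 29.23
Base → 350 + 29.23 = 379.23
RR4 = 134 / 379.23 = 0.3533

35.3%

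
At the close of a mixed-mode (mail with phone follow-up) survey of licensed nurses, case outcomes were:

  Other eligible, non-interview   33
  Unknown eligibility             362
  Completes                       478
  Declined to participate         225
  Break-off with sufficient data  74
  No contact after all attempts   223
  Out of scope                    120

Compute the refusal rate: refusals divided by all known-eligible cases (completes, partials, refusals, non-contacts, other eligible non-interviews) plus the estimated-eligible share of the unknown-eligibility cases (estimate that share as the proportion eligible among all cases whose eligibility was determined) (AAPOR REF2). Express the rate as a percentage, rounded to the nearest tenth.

Numerator: 225
Determined eligible: 478 + 74 + 225 + 223 + 33 = 1033
e = 1033 / (1033 + 120) = 1033 / 1153 = 0.8959
Estimated eligible among unknowns: 0.8959 × 362 = 324.32
Denominator: 1033 + 324.32 = 1357.32
REF2 = 225 / 1357.32 = 0.1658

16.6%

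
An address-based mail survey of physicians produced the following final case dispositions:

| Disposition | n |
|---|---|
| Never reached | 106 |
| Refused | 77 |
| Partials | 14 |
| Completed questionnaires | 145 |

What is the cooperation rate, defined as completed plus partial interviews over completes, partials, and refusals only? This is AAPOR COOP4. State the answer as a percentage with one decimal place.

Num = 145 + 14 = 159
Denom = 145 + 14 + 77 = 236
COOP4 = 159 / 236 = 0.6737

67.4%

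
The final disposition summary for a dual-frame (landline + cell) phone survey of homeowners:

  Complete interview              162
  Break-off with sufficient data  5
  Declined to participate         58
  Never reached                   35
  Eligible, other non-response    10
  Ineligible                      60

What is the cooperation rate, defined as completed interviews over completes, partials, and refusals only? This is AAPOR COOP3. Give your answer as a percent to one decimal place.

Numerator = 162
Base = 162 + 5 + 58 = 225
COOP3 = 162 / 225 = 0.7200

72.0%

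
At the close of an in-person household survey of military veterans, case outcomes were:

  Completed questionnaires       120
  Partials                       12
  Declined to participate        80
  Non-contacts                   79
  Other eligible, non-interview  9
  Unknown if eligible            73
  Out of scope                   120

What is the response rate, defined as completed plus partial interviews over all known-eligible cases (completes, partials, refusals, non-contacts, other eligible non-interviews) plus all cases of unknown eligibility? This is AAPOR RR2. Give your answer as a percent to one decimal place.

35.4%

Top = 120 + 12 = 132
Denominator = 120 + 12 + 80 + 79 + 9 + 73 = 373
RR2 = 132 / 373 = 0.3539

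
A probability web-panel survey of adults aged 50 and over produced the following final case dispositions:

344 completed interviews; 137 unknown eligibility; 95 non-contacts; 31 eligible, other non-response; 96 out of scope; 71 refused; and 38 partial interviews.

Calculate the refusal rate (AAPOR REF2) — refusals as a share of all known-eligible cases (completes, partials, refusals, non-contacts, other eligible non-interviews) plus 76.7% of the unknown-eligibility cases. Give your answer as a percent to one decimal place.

10.4%

Num = 71
Known eligible = 344 + 38 + 71 + 95 + 31 = 579
Eligible share of unknowns = 0.7670 × 137 = 105.08
Denom = 579 + 105.08 = 684.08
REF2 = 71 / 684.08 = 0.1038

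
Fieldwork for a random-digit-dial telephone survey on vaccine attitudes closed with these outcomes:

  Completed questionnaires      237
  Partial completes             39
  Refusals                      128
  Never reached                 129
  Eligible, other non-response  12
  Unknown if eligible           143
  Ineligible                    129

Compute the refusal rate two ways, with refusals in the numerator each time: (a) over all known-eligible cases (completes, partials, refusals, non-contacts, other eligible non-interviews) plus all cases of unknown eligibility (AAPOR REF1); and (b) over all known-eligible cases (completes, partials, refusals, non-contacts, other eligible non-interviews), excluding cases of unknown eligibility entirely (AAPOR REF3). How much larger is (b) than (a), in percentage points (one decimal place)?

Num → 128
Base → 237 + 39 + 128 + 129 + 12 + 143 = 688
REF1 = 128 / 688 = 0.1860
Base → 237 + 39 + 128 + 129 + 12 = 545
REF3 = 128 / 545 = 0.2349
Difference = 23.49 − 18.60 = 4.89 percentage points

4.9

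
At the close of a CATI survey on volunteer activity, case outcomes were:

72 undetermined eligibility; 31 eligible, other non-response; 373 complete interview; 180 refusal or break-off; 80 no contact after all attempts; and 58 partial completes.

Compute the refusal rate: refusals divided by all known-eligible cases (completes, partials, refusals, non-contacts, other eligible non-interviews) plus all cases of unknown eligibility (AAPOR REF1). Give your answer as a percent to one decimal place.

22.7%

Top: 180
Denominator: 373 + 58 + 180 + 80 + 31 + 72 = 794
REF1 = 180 / 794 = 0.2267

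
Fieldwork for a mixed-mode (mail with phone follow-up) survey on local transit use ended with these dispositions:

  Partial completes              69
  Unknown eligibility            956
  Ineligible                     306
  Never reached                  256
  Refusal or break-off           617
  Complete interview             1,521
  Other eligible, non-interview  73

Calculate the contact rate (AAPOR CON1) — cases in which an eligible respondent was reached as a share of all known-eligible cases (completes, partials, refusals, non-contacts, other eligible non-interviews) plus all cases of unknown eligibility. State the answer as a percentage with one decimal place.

65.3%

Num: 1521 + 69 + 617 + 73 = 2280
Denominator: 1521 + 69 + 617 + 256 + 73 + 956 = 3492
CON1 = 2280 / 3492 = 0.6529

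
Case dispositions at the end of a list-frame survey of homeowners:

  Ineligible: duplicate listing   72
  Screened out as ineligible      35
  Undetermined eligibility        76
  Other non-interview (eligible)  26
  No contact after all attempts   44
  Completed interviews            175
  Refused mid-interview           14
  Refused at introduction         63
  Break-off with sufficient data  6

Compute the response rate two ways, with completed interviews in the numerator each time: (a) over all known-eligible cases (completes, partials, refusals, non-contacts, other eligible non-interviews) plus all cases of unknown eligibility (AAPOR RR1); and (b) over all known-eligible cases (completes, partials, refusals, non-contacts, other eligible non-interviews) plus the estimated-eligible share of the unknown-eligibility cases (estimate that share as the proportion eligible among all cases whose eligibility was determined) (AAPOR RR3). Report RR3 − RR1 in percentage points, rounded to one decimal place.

2.1

Refused = 63 + 14 = 77
Ineligible = 35 + 72 = 107
Top → 175
Denom → 175 + 6 + 77 + 44 + 26 + 76 = 404
RR1 = 175 / 404 = 0.4332
Determined eligible → 175 + 6 + 77 + 44 + 26 = 328
e = 328 / (328 + 107) = 328 / 435 = 0.7540
Eligible share of unknowns → 0.7540 × 76 = 57.30
Denom → 328 + 57.30 = 385.30
RR3 = 175 / 385.30 = 0.4542
Difference = 45.42 − 43.32 = 2.10 percentage points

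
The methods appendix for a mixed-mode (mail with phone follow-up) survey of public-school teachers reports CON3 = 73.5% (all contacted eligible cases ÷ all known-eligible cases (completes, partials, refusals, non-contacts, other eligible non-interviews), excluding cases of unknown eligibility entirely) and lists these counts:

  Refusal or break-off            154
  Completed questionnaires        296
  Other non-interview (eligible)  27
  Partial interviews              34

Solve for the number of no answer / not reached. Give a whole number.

184

Top: 296 + 34 + 154 + 27 = 511
CON3 = 511 / D = 0.735
D = 511 / 0.735 = 695.2
Remaining denominator categories sum to 511
no answer / not reached = 695.2 − 511 ≈ 184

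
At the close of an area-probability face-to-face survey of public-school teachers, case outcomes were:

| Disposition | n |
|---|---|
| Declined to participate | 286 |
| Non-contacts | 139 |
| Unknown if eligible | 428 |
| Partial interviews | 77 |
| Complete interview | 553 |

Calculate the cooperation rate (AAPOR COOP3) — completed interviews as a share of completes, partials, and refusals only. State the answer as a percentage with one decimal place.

60.4%

Top → 553
Base → 553 + 77 + 286 = 916
COOP3 = 553 / 916 = 0.6037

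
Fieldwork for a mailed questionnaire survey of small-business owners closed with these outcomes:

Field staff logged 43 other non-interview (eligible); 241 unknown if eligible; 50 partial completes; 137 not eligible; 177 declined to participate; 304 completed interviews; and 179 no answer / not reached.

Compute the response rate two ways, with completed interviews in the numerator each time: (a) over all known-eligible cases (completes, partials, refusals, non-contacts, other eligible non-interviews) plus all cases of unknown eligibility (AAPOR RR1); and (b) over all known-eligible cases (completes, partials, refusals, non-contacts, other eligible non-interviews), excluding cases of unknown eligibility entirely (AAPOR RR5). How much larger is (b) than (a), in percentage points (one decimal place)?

Numerator = 304
Denom = 304 + 50 + 177 + 179 + 43 + 241 = 994
RR1 = 304 / 994 = 0.3058
Denom = 304 + 50 + 177 + 179 + 43 = 753
RR5 = 304 / 753 = 0.4037
Difference = 40.37 − 30.58 = 9.79 percentage points

9.8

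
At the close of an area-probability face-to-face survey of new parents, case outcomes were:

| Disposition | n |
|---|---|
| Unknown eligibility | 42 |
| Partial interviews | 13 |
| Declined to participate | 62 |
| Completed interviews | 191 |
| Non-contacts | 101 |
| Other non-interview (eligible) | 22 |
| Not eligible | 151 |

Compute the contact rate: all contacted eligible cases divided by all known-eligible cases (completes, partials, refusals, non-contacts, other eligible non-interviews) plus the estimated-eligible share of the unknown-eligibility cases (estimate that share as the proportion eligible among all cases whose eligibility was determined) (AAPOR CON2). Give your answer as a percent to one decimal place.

68.7%

Num = 191 + 13 + 62 + 22 = 288
Eligible (known) = 191 + 13 + 62 + 101 + 22 = 389
e = 389 / (389 + 151) = 389 / 540 = 0.7204
Estimated eligible among unknowns = 0.7204 × 42 = 30.26
Denom = 389 + 30.26 = 419.26
CON2 = 288 / 419.26 = 0.6869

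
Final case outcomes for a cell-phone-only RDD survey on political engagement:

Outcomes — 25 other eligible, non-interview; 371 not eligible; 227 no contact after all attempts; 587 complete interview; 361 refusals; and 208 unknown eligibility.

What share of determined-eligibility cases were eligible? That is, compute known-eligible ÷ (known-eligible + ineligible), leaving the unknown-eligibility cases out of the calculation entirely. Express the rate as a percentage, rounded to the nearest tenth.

Eligible (known) → 587 + 361 + 227 + 25 = 1200
e = 1200 / (1200 + 371) = 1200 / 1571 = 0.7638

76.4%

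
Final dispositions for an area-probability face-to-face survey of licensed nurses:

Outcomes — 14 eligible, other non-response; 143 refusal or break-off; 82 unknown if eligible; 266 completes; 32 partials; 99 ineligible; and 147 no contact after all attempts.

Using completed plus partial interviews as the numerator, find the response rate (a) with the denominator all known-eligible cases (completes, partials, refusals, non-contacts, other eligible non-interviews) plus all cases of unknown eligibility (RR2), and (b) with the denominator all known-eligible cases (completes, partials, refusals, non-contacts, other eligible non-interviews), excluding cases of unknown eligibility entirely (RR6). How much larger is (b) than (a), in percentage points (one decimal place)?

Top: 266 + 32 = 298
Denominator: 266 + 32 + 143 + 147 + 14 + 82 = 684
RR2 = 298 / 684 = 0.4357
Denominator: 266 + 32 + 143 + 147 + 14 = 602
RR6 = 298 / 602 = 0.4950
Difference = 49.50 − 43.57 = 5.93 percentage points

5.9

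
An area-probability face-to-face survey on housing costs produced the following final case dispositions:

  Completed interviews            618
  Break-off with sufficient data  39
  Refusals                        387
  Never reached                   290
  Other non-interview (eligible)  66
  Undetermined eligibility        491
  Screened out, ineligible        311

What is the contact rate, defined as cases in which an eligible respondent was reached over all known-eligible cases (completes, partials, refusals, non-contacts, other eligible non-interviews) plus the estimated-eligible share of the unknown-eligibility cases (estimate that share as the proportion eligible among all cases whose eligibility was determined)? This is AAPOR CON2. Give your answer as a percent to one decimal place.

Num = 618 + 39 + 387 + 66 = 1110
Determined eligible = 618 + 39 + 387 + 290 + 66 = 1400
e = 1400 / (1400 + 311) = 1400 / 1711 = 0.8182
e × U = 0.8182 × 491 = 401.74
Base = 1400 + 401.74 = 1801.74
CON2 = 1110 / 1801.74 = 0.6161

61.6%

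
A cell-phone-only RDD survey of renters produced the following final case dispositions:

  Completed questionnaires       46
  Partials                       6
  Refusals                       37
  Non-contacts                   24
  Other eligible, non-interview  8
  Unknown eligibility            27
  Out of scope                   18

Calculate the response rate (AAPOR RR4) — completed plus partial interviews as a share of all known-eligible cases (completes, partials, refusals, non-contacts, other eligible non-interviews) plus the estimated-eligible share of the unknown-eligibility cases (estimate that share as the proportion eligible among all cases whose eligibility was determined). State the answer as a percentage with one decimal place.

Top: 46 + 6 = 52
Determined eligible: 46 + 6 + 37 + 24 + 8 = 121
e = 121 / (121 + 18) = 121 / 139 = 0.8705
e × U: 0.8705 × 27 = 23.50
Denom: 121 + 23.50 = 144.50
RR4 = 52 / 144.50 = 0.3599

36.0%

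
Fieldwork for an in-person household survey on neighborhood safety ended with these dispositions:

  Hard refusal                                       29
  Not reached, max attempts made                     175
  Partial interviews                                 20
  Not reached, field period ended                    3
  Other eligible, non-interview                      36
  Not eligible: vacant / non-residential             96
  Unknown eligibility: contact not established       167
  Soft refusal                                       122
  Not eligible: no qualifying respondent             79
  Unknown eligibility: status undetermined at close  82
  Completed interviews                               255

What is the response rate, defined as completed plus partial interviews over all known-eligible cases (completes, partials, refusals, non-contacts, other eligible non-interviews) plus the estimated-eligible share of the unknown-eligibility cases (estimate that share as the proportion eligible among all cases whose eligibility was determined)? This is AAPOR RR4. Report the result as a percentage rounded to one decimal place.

Refused = 29 + 122 = 151
No contact after all attempts = 3 + 175 = 178
Unknown eligibility = 167 + 82 = 249
Ineligible = 79 + 96 = 175
Top: 255 + 20 = 275
Eligible (known): 255 + 20 + 151 + 178 + 36 = 640
e = 640 / (640 + 175) = 640 / 815 = 0.7853
Eligible share of unknowns: 0.7853 × 249 = 195.54
Denom: 640 + 195.54 = 835.54
RR4 = 275 / 835.54 = 0.3291

32.9%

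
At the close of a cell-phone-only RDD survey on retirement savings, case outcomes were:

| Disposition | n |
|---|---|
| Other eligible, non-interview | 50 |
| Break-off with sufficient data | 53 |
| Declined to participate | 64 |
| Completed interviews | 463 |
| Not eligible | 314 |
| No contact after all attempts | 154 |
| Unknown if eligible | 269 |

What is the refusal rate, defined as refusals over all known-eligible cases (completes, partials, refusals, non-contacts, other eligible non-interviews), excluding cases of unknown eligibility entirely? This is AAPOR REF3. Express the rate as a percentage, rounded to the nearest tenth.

Num = 64
Base = 463 + 53 + 64 + 154 + 50 = 784
REF3 = 64 / 784 = 0.0816

8.2%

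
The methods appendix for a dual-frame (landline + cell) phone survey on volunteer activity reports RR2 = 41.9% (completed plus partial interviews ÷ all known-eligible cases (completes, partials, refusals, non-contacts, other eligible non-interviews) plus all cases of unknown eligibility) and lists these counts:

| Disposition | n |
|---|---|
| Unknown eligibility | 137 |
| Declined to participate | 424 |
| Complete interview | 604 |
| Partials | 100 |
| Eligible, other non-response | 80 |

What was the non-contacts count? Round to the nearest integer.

335

Top → 604 + 100 = 704
RR2 = 704 / D = 0.419
D = 704 / 0.419 = 1680.2
Remaining denominator categories sum to 1345
non-contacts = 1680.2 − 1345 ≈ 335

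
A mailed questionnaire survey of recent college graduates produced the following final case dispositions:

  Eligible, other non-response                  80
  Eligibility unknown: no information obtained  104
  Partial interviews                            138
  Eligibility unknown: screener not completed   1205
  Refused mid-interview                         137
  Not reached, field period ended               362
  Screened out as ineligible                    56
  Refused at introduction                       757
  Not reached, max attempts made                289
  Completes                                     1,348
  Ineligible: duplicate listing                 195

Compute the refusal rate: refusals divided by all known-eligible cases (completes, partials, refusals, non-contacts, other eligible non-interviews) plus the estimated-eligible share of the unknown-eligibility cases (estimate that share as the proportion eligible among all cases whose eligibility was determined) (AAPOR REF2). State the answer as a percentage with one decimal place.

20.7%

Refused = 757 + 137 = 894
No answer / not reached = 362 + 289 = 651
Eligibility not determined = 1205 + 104 = 1309
Out of scope = 56 + 195 = 251
Numerator → 894
Eligible (known) → 1348 + 138 + 894 + 651 + 80 = 3111
e = 3111 / (3111 + 251) = 3111 / 3362 = 0.9253
Estimated eligible among unknowns → 0.9253 × 1309 = 1211.22
Base → 3111 + 1211.22 = 4322.22
REF2 = 894 / 4322.22 = 0.2068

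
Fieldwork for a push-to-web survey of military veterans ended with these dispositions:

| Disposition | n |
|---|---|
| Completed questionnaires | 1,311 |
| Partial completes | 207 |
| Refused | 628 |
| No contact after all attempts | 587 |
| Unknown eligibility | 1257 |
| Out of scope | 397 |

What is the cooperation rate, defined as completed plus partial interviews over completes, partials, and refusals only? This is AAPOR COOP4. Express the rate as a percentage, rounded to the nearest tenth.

70.7%

Top: 1311 + 207 = 1518
Denom: 1311 + 207 + 628 = 2146
COOP4 = 1518 / 2146 = 0.7074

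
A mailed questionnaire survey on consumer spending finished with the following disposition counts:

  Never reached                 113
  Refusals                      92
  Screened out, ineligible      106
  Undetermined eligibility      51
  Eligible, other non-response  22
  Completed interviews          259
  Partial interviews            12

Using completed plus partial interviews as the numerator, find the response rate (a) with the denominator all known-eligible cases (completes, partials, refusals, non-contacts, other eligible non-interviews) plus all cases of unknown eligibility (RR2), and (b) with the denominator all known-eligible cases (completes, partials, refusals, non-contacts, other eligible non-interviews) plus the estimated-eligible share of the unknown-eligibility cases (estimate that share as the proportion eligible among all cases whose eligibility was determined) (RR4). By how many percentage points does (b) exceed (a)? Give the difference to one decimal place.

0.8

Numerator = 259 + 12 = 271
Denominator = 259 + 12 + 92 + 113 + 22 + 51 = 549
RR2 = 271 / 549 = 0.4936
Eligible (known) = 259 + 12 + 92 + 113 + 22 = 498
e = 498 / (498 + 106) = 498 / 604 = 0.8245
Eligible share of unknowns = 0.8245 × 51 = 42.05
Denominator = 498 + 42.05 = 540.05
RR4 = 271 / 540.05 = 0.5018
Difference = 50.18 − 49.36 = 0.82 percentage points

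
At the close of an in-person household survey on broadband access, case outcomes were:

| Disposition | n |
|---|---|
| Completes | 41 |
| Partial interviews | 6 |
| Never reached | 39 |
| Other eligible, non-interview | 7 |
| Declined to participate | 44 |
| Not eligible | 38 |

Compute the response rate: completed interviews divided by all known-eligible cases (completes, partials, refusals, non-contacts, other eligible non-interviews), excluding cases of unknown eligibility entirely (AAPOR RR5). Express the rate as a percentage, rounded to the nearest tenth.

29.9%

Top → 41
Denominator → 41 + 6 + 44 + 39 + 7 = 137
RR5 = 41 / 137 = 0.2993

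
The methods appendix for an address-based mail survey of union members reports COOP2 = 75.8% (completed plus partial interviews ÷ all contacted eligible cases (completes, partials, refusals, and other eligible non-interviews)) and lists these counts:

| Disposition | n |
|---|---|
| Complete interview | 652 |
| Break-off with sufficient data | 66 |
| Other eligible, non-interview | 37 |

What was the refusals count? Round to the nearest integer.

Numerator = 652 + 66 = 718
COOP2 = 718 / D = 0.758
D = 718 / 0.758 = 947.2
Rest of base = 755
refusals = 947.2 − 755 ≈ 192

192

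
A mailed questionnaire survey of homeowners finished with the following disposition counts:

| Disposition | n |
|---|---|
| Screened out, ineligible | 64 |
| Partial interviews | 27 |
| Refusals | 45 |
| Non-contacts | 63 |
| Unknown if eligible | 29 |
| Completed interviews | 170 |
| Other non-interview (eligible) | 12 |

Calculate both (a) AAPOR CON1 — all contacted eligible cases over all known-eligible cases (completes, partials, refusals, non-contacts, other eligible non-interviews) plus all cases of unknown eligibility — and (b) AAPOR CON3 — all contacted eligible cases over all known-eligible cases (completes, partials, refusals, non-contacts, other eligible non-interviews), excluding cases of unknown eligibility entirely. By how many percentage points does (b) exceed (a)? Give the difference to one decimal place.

6.7

Top: 170 + 27 + 45 + 12 = 254
Denominator: 170 + 27 + 45 + 63 + 12 + 29 = 346
CON1 = 254 / 346 = 0.7341
Denominator: 170 + 27 + 45 + 63 + 12 = 317
CON3 = 254 / 317 = 0.8013
Difference = 80.13 − 73.41 = 6.72 percentage points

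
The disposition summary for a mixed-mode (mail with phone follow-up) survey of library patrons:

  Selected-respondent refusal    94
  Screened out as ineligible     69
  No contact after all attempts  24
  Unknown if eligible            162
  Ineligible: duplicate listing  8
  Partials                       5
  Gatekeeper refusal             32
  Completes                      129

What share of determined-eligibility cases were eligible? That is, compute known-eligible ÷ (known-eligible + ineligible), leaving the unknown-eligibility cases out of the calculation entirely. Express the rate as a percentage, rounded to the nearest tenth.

Refusals = 32 + 94 = 126
Out of scope = 69 + 8 = 77
Eligible (known) = 129 + 5 + 126 + 24 = 284
e = 284 / (284 + 77) = 284 / 361 = 0.7867

78.7%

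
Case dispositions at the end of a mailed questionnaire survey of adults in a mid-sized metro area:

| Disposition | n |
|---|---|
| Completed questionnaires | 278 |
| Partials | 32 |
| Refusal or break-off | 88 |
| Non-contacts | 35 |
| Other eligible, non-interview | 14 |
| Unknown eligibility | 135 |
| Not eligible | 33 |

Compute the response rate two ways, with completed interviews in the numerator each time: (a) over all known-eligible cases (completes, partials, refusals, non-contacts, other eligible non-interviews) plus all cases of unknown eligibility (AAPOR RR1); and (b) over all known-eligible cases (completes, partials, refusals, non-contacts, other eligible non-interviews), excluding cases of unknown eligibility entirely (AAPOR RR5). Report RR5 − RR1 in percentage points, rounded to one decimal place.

14.4

Num: 278
Denom: 278 + 32 + 88 + 35 + 14 + 135 = 582
RR1 = 278 / 582 = 0.4777
Denom: 278 + 32 + 88 + 35 + 14 = 447
RR5 = 278 / 447 = 0.6219
Difference = 62.19 − 47.77 = 14.42 percentage points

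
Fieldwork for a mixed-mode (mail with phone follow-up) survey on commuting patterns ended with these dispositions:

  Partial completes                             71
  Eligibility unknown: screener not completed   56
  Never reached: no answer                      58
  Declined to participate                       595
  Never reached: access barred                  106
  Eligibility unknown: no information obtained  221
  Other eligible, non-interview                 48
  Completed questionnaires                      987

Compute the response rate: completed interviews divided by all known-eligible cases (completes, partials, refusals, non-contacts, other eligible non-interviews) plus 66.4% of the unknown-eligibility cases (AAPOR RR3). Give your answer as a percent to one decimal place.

48.2%

No answer / not reached = 58 + 106 = 164
Unknown eligibility = 56 + 221 = 277
Num: 987
Known eligible: 987 + 71 + 595 + 164 + 48 = 1865
Eligible share of unknowns: 0.6640 × 277 = 183.93
Denominator: 1865 + 183.93 = 2048.93
RR3 = 987 / 2048.93 = 0.4817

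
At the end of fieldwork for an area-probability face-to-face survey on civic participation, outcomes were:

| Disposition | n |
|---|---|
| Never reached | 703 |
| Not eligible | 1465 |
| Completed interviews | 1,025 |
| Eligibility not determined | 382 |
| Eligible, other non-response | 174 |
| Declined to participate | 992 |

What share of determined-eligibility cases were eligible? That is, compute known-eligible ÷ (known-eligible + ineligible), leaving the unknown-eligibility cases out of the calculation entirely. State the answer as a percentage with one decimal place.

66.4%

Determined eligible = 1025 + 992 + 703 + 174 = 2894
e = 2894 / (2894 + 1465) = 2894 / 4359 = 0.6639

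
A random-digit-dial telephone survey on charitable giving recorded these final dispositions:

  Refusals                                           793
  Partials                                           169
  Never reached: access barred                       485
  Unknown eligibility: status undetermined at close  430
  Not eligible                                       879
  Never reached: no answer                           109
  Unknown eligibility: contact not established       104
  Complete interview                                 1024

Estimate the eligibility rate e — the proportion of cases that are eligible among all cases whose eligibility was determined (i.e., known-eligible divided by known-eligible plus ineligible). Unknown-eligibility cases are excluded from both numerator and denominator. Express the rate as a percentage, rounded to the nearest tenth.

74.6%

Never reached = 109 + 485 = 594
Undetermined eligibility = 104 + 430 = 534
Eligible (known) → 1024 + 169 + 793 + 594 = 2580
e = 2580 / (2580 + 879) = 2580 / 3459 = 0.7459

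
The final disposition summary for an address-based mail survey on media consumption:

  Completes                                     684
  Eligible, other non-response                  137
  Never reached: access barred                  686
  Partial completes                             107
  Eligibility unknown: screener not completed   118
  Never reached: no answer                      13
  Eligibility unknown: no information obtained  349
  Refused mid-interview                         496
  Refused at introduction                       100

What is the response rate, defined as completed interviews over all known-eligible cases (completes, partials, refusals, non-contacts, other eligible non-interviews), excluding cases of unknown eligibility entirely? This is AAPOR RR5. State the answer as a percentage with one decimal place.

Refusal or break-off = 100 + 496 = 596
No contact after all attempts = 13 + 686 = 699
Unknown eligibility = 118 + 349 = 467
Top = 684
Denominator = 684 + 107 + 596 + 699 + 137 = 2223
RR5 = 684 / 2223 = 0.3077

30.8%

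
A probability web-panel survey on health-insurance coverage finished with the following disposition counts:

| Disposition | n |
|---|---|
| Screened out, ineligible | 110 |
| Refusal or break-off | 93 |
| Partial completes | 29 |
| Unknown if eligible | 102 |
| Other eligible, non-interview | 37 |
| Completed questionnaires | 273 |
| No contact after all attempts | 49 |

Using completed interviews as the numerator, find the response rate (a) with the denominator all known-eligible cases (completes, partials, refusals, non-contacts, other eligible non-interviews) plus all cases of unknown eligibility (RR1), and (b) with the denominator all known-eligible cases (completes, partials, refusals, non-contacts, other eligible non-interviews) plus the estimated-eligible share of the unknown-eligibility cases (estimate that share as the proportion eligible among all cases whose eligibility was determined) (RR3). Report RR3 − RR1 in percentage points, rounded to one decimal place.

Num = 273
Denom = 273 + 29 + 93 + 49 + 37 + 102 = 583
RR1 = 273 / 583 = 0.4683
Determined eligible = 273 + 29 + 93 + 49 + 37 = 481
e = 481 / (481 + 110) = 481 / 591 = 0.8139
Estimated eligible among unknowns = 0.8139 × 102 = 83.02
Denom = 481 + 83.02 = 564.02
RR3 = 273 / 564.02 = 0.4840
Difference = 48.40 − 46.83 = 1.57 percentage points

1.6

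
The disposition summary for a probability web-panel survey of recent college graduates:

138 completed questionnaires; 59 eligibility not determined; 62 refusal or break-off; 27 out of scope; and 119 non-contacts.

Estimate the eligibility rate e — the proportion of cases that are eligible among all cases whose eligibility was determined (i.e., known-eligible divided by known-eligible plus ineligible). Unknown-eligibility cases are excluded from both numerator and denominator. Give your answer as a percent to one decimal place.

92.2%

Eligible (known) = 138 + 62 + 119 = 319
e = 319 / (319 + 27) = 319 / 346 = 0.9220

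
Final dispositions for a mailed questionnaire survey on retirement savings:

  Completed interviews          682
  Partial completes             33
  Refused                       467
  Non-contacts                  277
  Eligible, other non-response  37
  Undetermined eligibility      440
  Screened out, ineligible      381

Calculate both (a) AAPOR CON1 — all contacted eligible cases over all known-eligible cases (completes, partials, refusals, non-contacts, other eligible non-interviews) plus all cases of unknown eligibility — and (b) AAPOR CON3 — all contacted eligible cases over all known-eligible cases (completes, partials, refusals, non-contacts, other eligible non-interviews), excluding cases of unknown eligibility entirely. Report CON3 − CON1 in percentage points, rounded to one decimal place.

Num: 682 + 33 + 467 + 37 = 1219
Denom: 682 + 33 + 467 + 277 + 37 + 440 = 1936
CON1 = 1219 / 1936 = 0.6296
Denom: 682 + 33 + 467 + 277 + 37 = 1496
CON3 = 1219 / 1496 = 0.8148
Difference = 81.48 − 62.96 = 18.52 percentage points

18.5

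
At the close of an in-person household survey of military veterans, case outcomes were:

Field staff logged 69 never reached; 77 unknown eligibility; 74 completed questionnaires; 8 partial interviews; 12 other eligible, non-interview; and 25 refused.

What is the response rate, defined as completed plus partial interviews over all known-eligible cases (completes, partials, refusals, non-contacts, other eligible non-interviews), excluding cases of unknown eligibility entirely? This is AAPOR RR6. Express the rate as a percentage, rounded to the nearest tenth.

Numerator → 74 + 8 = 82
Denom → 74 + 8 + 25 + 69 + 12 = 188
RR6 = 82 / 188 = 0.4362

43.6%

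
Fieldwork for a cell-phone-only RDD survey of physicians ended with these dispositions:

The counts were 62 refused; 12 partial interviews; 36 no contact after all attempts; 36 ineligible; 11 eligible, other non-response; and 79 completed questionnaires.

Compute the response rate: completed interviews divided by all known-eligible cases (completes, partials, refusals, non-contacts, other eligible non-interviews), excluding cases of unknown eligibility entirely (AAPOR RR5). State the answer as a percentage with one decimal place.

Num → 79
Denom → 79 + 12 + 62 + 36 + 11 = 200
RR5 = 79 / 200 = 0.3950

39.5%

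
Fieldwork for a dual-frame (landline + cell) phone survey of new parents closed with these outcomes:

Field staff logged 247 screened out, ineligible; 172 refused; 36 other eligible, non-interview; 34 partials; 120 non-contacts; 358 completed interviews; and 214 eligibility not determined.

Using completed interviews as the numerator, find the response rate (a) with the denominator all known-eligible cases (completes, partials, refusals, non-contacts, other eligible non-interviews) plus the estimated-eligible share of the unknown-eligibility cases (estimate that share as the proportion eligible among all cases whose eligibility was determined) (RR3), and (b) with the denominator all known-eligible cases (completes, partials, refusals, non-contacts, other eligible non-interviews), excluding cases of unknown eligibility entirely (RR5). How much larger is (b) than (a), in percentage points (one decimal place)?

9.0

Top = 358
Known eligible = 358 + 34 + 172 + 120 + 36 = 720
e = 720 / (720 + 247) = 720 / 967 = 0.7446
Estimated eligible among unknowns = 0.7446 × 214 = 159.34
Denom = 720 + 159.34 = 879.34
RR3 = 358 / 879.34 = 0.4071
Denom = 358 + 34 + 172 + 120 + 36 = 720
RR5 = 358 / 720 = 0.4972
Difference = 49.72 − 40.71 = 9.01 percentage points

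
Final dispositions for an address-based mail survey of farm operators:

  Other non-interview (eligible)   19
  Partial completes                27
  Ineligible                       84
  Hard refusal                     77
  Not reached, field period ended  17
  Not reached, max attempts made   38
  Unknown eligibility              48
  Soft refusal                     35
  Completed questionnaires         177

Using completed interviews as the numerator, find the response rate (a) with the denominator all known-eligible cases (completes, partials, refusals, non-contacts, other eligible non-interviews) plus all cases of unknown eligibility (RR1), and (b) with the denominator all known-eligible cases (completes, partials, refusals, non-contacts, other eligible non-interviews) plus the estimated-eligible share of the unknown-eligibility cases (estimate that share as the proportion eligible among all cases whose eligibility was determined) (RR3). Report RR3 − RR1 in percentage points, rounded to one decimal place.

0.8

Refusal or break-off = 77 + 35 = 112
Non-contacts = 17 + 38 = 55
Numerator = 177
Denominator = 177 + 27 + 112 + 55 + 19 + 48 = 438
RR1 = 177 / 438 = 0.4041
Known eligible = 177 + 27 + 112 + 55 + 19 = 390
e = 390 / (390 + 84) = 390 / 474 = 0.8228
Eligible share of unknowns = 0.8228 × 48 = 39.49
Denominator = 390 + 39.49 = 429.49
RR3 = 177 / 429.49 = 0.4121
Difference = 41.21 − 40.41 = 0.80 percentage points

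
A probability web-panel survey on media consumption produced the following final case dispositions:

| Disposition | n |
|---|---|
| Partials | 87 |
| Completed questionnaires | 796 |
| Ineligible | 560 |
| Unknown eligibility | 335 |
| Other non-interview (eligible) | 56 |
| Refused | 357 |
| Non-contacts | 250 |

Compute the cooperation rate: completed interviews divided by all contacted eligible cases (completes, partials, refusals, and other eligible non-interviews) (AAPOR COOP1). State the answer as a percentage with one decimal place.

Num: 796
Denom: 796 + 87 + 357 + 56 = 1296
COOP1 = 796 / 1296 = 0.6142

61.4%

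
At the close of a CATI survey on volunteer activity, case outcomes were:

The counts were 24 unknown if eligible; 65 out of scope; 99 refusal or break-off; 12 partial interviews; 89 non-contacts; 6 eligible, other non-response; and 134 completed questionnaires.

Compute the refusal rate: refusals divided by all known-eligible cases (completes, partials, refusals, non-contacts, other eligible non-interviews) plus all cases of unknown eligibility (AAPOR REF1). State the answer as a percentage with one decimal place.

27.2%

Numerator: 99
Denom: 134 + 12 + 99 + 89 + 6 + 24 = 364
REF1 = 99 / 364 = 0.2720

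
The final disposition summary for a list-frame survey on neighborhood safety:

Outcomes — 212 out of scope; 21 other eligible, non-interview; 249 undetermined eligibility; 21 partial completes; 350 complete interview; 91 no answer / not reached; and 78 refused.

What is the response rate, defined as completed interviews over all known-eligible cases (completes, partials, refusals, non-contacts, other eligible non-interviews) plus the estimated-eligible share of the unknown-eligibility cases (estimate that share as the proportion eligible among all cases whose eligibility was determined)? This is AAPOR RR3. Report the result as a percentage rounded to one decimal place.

47.2%

Num → 350
Known eligible → 350 + 21 + 78 + 91 + 21 = 561
e = 561 / (561 + 212) = 561 / 773 = 0.7257
e × U → 0.7257 × 249 = 180.70
Base → 561 + 180.70 = 741.70
RR3 = 350 / 741.70 = 0.4719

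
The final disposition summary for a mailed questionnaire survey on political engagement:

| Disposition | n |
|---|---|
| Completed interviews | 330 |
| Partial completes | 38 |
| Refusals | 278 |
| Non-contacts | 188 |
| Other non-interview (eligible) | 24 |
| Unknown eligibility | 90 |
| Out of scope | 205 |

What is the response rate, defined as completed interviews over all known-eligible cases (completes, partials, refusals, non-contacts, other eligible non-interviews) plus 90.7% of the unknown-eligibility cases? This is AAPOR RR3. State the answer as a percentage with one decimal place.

35.1%

Num: 330
Eligible (known): 330 + 38 + 278 + 188 + 24 = 858
Estimated eligible among unknowns: 0.9070 × 90 = 81.63
Base: 858 + 81.63 = 939.63
RR3 = 330 / 939.63 = 0.3512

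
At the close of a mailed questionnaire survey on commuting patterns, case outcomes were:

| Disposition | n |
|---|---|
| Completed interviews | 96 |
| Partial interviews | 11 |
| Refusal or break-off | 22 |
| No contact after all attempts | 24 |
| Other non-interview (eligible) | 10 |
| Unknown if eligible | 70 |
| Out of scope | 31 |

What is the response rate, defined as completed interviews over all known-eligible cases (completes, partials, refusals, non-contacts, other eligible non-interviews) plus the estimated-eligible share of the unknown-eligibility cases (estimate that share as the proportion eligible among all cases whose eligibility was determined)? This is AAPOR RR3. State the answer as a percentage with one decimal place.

43.3%

Num → 96
Known eligible → 96 + 11 + 22 + 24 + 10 = 163
e = 163 / (163 + 31) = 163 / 194 = 0.8402
e × U → 0.8402 × 70 = 58.81
Denominator → 163 + 58.81 = 221.81
RR3 = 96 / 221.81 = 0.4328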